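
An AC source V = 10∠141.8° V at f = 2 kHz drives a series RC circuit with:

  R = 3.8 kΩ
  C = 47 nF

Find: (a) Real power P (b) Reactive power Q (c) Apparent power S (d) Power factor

Step 1 — Angular frequency: ω = 2π·f = 2π·2000 = 1.257e+04 rad/s.
Step 2 — Component impedances:
  R: Z = R = 3800 Ω
  C: Z = 1/(jωC) = -j/(ω·C) = 0 - j1693 Ω
Step 3 — Series combination: Z_total = R + C = 3800 - j1693 Ω = 4160∠-24.0° Ω.
Step 4 — Source phasor: V = 10∠141.8° V = -7.859 + j6.184 V.
Step 5 — Current: I = V / Z = -0.00233 + j0.000589 A = 0.002404∠165.8° A.
Step 6 — Complex power: S = V·I* = 0.02196 - j0.009783 VA.
Step 7 — Real power: P = Re(S) = 0.02196 W.
Step 8 — Reactive power: Q = Im(S) = -0.009783 VAR.
Step 9 — Apparent power: |S| = 0.02404 VA.
Step 10 — Power factor: PF = P/|S| = 0.9134 (leading).

(a) P = 0.02196 W  (b) Q = -0.009783 VAR  (c) S = 0.02404 VA  (d) PF = 0.9134 (leading)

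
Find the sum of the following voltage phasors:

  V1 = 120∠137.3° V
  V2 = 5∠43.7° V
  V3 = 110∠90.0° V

Step 1 — Convert each phasor to rectangular form:
  V1 = 120·(cos(137.3°) + j·sin(137.3°)) = -88.19 + j81.38 V
  V2 = 5·(cos(43.7°) + j·sin(43.7°)) = 3.615 + j3.454 V
  V3 = 110·(cos(90.0°) + j·sin(90.0°)) = 0 + j110 V
Step 2 — Sum components: V_total = -84.57 + j194.8 V.
Step 3 — Convert to polar: |V_total| = 212.4 V, ∠V_total = 113.5°.

V_total = 212.4∠113.5° V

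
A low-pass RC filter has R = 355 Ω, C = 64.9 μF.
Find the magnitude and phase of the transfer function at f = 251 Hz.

Step 1 — Angular frequency: ω = 2π·251 = 1577 rad/s.
Step 2 — Transfer function: H(jω) = 1/(1 + jωRC).
Step 3 — Denominator: 1 + jωRC = 1 + j·1577·355·6.49e-05 = 1 + j36.34.
Step 4 — H = 0.0007569 - j0.0275.
Step 5 — Magnitude: |H| = 0.02751 (-31.2 dB); phase: φ = -88.4°.

|H| = 0.02751 (-31.2 dB), φ = -88.4°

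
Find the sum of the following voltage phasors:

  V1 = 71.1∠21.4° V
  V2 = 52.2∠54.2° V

Step 1 — Convert each phasor to rectangular form:
  V1 = 71.1·(cos(21.4°) + j·sin(21.4°)) = 66.2 + j25.94 V
  V2 = 52.2·(cos(54.2°) + j·sin(54.2°)) = 30.53 + j42.34 V
Step 2 — Sum components: V_total = 96.73 + j68.28 V.
Step 3 — Convert to polar: |V_total| = 118.4 V, ∠V_total = 35.2°.

V_total = 118.4∠35.2° V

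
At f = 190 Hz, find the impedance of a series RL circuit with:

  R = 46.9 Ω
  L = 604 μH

Step 1 — Angular frequency: ω = 2π·f = 2π·190 = 1194 rad/s.
Step 2 — Component impedances:
  R: Z = R = 46.9 Ω
  L: Z = jωL = j·1194·0.000604 = 0 + j0.7211 Ω
Step 3 — Series combination: Z_total = R + L = 46.9 + j0.7211 Ω = 46.91∠0.9° Ω.

Z = 46.9 + j0.7211 Ω = 46.91∠0.9° Ω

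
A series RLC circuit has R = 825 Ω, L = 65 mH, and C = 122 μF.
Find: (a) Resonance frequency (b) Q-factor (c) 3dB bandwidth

Step 1 — Resonance: ω₀ = 1/√(LC) = 1/√(0.065·0.000122) = 355.1 rad/s.
Step 2 — f₀ = ω₀/(2π) = 56.52 Hz.
Step 3 — Series Q: Q = ω₀L/R = 355.1·0.065/825 = 0.02798.
Step 4 — Bandwidth: Δω = ω₀/Q = 1.269e+04 rad/s; BW = Δω/(2π) = 2020 Hz.

(a) f₀ = 56.52 Hz  (b) Q = 0.02798  (c) BW = 2020 Hz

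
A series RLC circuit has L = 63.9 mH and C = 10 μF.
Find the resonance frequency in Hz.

Step 1 — Resonance condition Im(Z)=0 gives ω₀ = 1/√(LC).
Step 2 — ω₀ = 1/√(0.0639·1e-05) = 1251 rad/s.
Step 3 — f₀ = ω₀/(2π) = 199.1 Hz.

f₀ = 199.1 Hz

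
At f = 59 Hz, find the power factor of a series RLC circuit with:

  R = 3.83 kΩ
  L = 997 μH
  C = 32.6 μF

Step 1 — Angular frequency: ω = 2π·f = 2π·59 = 370.7 rad/s.
Step 2 — Component impedances:
  R: Z = R = 3830 Ω
  L: Z = jωL = j·370.7·0.000997 = 0 + j0.3696 Ω
  C: Z = 1/(jωC) = -j/(ω·C) = 0 - j82.75 Ω
Step 3 — Series combination: Z_total = R + L + C = 3830 - j82.38 Ω = 3831∠-1.2° Ω.
Step 4 — Power factor: PF = cos(φ) = Re(Z)/|Z| = 3830/3830.9 = 0.9998.
Step 5 — Type: Im(Z) = -82.38 ⇒ leading (phase φ = -1.2°).

PF = 0.9998 (leading, φ = -1.2°)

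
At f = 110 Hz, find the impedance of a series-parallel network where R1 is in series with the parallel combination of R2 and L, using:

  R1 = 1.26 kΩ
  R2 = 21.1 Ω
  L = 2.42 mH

Step 1 — Angular frequency: ω = 2π·f = 2π·110 = 691.2 rad/s.
Step 2 — Component impedances:
  R1: Z = R = 1260 Ω
  R2: Z = R = 21.1 Ω
  L: Z = jωL = j·691.2·0.00242 = 0 + j1.673 Ω
Step 3 — Parallel branch: R2 || L = 1/(1/R2 + 1/L) = 0.1318 + j1.662 Ω.
Step 4 — Series with R1: Z_total = R1 + (R2 || L) = 1260 + j1.662 Ω = 1260∠0.1° Ω.

Z = 1260 + j1.662 Ω = 1260∠0.1° Ω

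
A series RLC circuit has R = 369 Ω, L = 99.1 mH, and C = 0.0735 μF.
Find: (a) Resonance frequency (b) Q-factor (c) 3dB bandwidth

Step 1 — Resonance: ω₀ = 1/√(LC) = 1/√(0.0991·7.35e-08) = 1.172e+04 rad/s.
Step 2 — f₀ = ω₀/(2π) = 1865 Hz.
Step 3 — Series Q: Q = ω₀L/R = 1.172e+04·0.0991/369 = 3.147.
Step 4 — Bandwidth: Δω = ω₀/Q = 3724 rad/s; BW = Δω/(2π) = 592.6 Hz.

(a) f₀ = 1865 Hz  (b) Q = 3.147  (c) BW = 592.6 Hz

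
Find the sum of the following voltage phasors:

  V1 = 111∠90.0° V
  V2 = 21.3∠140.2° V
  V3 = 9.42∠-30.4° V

Step 1 — Convert each phasor to rectangular form:
  V1 = 111·(cos(90.0°) + j·sin(90.0°)) = 0 + j111 V
  V2 = 21.3·(cos(140.2°) + j·sin(140.2°)) = -16.36 + j13.63 V
  V3 = 9.42·(cos(-30.4°) + j·sin(-30.4°)) = 8.125 - j4.767 V
Step 2 — Sum components: V_total = -8.24 + j119.9 V.
Step 3 — Convert to polar: |V_total| = 120.2 V, ∠V_total = 93.9°.

V_total = 120.2∠93.9° V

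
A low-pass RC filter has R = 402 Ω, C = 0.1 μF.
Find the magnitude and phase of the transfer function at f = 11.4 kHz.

Step 1 — Angular frequency: ω = 2π·1.14e+04 = 7.163e+04 rad/s.
Step 2 — Transfer function: H(jω) = 1/(1 + jωRC).
Step 3 — Denominator: 1 + jωRC = 1 + j·7.163e+04·402·1e-07 = 1 + j2.879.
Step 4 — H = 0.1076 - j0.3099.
Step 5 — Magnitude: |H| = 0.3281 (-9.7 dB); phase: φ = -70.8°.

|H| = 0.3281 (-9.7 dB), φ = -70.8°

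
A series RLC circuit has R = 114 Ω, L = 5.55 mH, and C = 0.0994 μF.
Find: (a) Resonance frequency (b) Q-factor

Step 1 — Resonance condition Im(Z)=0 gives ω₀ = 1/√(LC).
Step 2 — ω₀ = 1/√(0.00555·9.94e-08) = 4.258e+04 rad/s.
Step 3 — f₀ = ω₀/(2π) = 6776 Hz.
Step 4 — Series Q: Q = ω₀L/R = 4.258e+04·0.00555/114 = 2.073.

(a) f₀ = 6776 Hz  (b) Q = 2.073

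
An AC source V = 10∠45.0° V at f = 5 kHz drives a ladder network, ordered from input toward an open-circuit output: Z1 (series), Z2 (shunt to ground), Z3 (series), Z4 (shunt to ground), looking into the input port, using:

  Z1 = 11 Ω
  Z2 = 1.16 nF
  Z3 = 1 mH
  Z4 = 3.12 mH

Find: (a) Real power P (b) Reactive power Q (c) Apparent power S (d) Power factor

Step 1 — Angular frequency: ω = 2π·f = 2π·5000 = 3.142e+04 rad/s.
Step 2 — Component impedances:
  Z1: Z = R = 11 Ω
  Z2: Z = 1/(jωC) = -j/(ω·C) = 0 - j2.744e+04 Ω
  Z3: Z = jωL = j·3.142e+04·0.001 = 0 + j31.42 Ω
  Z4: Z = jωL = j·3.142e+04·0.00312 = 0 + j98.02 Ω
Step 3 — Ladder network (open output): work backward from the far end, alternating series and parallel combinations. Z_in = 11 + j130 Ω = 130.5∠85.2° Ω.
Step 4 — Source phasor: V = 10∠45.0° V = 7.071 + j7.071 V.
Step 5 — Current: I = V / Z = 0.05855 - j0.04942 A = 0.07662∠-40.2° A.
Step 6 — Complex power: S = V·I* = 0.06458 + j0.7635 VA.
Step 7 — Real power: P = Re(S) = 0.06458 W.
Step 8 — Reactive power: Q = Im(S) = 0.7635 VAR.
Step 9 — Apparent power: |S| = 0.7662 VA.
Step 10 — Power factor: PF = P/|S| = 0.08428 (lagging).

(a) P = 0.06458 W  (b) Q = 0.7635 VAR  (c) S = 0.7662 VA  (d) PF = 0.08428 (lagging)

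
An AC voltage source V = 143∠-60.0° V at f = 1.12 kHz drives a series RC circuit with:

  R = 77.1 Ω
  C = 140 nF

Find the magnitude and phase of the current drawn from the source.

Step 1 — Angular frequency: ω = 2π·f = 2π·1120 = 7037 rad/s.
Step 2 — Component impedances:
  R: Z = R = 77.1 Ω
  C: Z = 1/(jωC) = -j/(ω·C) = 0 - j1015 Ω
Step 3 — Series combination: Z_total = R + C = 77.1 - j1015 Ω = 1018∠-85.7° Ω.
Step 4 — Source phasor: V = 143∠-60.0° V = 71.5 - j123.8 V.
Step 5 — Ohm's law: I = V / Z_total = (71.5 - j123.8) / (77.1 - j1015) = 0.1266 + j0.06082 A.
Step 6 — Convert to polar: |I| = 0.1405 A, ∠I = 25.7°.

I = 0.1405∠25.7° A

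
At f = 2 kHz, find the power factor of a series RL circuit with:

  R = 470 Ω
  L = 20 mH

Step 1 — Angular frequency: ω = 2π·f = 2π·2000 = 1.257e+04 rad/s.
Step 2 — Component impedances:
  R: Z = R = 470 Ω
  L: Z = jωL = j·1.257e+04·0.02 = 0 + j251.3 Ω
Step 3 — Series combination: Z_total = R + L = 470 + j251.3 Ω = 533∠28.1° Ω.
Step 4 — Power factor: PF = cos(φ) = Re(Z)/|Z| = 470/533 = 0.8818.
Step 5 — Type: Im(Z) = 251.3 ⇒ lagging (phase φ = 28.1°).

PF = 0.8818 (lagging, φ = 28.1°)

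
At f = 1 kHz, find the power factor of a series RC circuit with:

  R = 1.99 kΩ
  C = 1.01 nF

Step 1 — Angular frequency: ω = 2π·f = 2π·1000 = 6283 rad/s.
Step 2 — Component impedances:
  R: Z = R = 1990 Ω
  C: Z = 1/(jωC) = -j/(ω·C) = 0 - j1.576e+05 Ω
Step 3 — Series combination: Z_total = R + C = 1990 - j1.576e+05 Ω = 1.576e+05∠-89.3° Ω.
Step 4 — Power factor: PF = cos(φ) = Re(Z)/|Z| = 1990/1.576e+05 = 0.01263.
Step 5 — Type: Im(Z) = -1.576e+05 ⇒ leading (phase φ = -89.3°).

PF = 0.01263 (leading, φ = -89.3°)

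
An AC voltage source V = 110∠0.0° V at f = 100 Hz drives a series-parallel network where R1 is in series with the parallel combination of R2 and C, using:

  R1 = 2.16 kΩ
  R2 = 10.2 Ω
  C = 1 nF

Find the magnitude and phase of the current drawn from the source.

Step 1 — Angular frequency: ω = 2π·f = 2π·100 = 628.3 rad/s.
Step 2 — Component impedances:
  R1: Z = R = 2160 Ω
  R2: Z = R = 10.2 Ω
  C: Z = 1/(jωC) = -j/(ω·C) = 0 - j1.592e+06 Ω
Step 3 — Parallel branch: R2 || C = 1/(1/R2 + 1/C) = 10.2 - j6.537e-05 Ω.
Step 4 — Series with R1: Z_total = R1 + (R2 || C) = 2170 - j6.537e-05 Ω = 2170∠-0.0° Ω.
Step 5 — Source phasor: V = 110∠0.0° V = 110 V.
Step 6 — Ohm's law: I = V / Z_total = (110) / (2170 - j6.537e-05) = 0.05069 + j1.527e-09 A.
Step 7 — Convert to polar: |I| = 0.05069 A, ∠I = 0.0°.

I = 0.05069∠0.0° A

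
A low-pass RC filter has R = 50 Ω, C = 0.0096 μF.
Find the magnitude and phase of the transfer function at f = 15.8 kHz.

Step 1 — Angular frequency: ω = 2π·1.58e+04 = 9.927e+04 rad/s.
Step 2 — Transfer function: H(jω) = 1/(1 + jωRC).
Step 3 — Denominator: 1 + jωRC = 1 + j·9.927e+04·50·9.6e-09 = 1 + j0.04765.
Step 4 — H = 0.9977 - j0.04754.
Step 5 — Magnitude: |H| = 0.9989 (-0.0 dB); phase: φ = -2.7°.

|H| = 0.9989 (-0.0 dB), φ = -2.7°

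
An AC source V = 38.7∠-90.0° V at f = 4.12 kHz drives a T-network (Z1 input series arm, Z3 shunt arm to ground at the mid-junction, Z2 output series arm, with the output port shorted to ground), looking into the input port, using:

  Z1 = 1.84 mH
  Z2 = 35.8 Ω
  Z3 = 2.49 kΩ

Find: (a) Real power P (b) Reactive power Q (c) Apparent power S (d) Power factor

Step 1 — Angular frequency: ω = 2π·f = 2π·4120 = 2.589e+04 rad/s.
Step 2 — Component impedances:
  Z1: Z = jωL = j·2.589e+04·0.00184 = 0 + j47.63 Ω
  Z2: Z = R = 35.8 Ω
  Z3: Z = R = 2490 Ω
Step 3 — With the output port shorted to ground, the output series arm Z2 runs from the junction to ground; the shunt arm Z3 also runs from the junction to ground. They appear in parallel: Z3 || Z2 = 35.29 Ω.
Step 4 — Series with input arm Z1: Z_in = Z1 + (Z3 || Z2) = 35.29 + j47.63 Ω = 59.28∠53.5° Ω.
Step 5 — Source phasor: V = 38.7∠-90.0° V = 0 - j38.7 V.
Step 6 — Current: I = V / Z = -0.5245 - j0.3886 A = 0.6528∠-143.5° A.
Step 7 — Complex power: S = V·I* = 15.04 + j20.3 VA.
Step 8 — Real power: P = Re(S) = 15.04 W.
Step 9 — Reactive power: Q = Im(S) = 20.3 VAR.
Step 10 — Apparent power: |S| = 25.26 VA.
Step 11 — Power factor: PF = P/|S| = 0.5953 (lagging).

(a) P = 15.04 W  (b) Q = 20.3 VAR  (c) S = 25.26 VA  (d) PF = 0.5953 (lagging)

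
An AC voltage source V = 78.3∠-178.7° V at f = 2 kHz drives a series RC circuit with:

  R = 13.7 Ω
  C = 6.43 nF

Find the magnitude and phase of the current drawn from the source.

Step 1 — Angular frequency: ω = 2π·f = 2π·2000 = 1.257e+04 rad/s.
Step 2 — Component impedances:
  R: Z = R = 13.7 Ω
  C: Z = 1/(jωC) = -j/(ω·C) = 0 - j1.238e+04 Ω
Step 3 — Series combination: Z_total = R + C = 13.7 - j1.238e+04 Ω = 1.238e+04∠-89.9° Ω.
Step 4 — Source phasor: V = 78.3∠-178.7° V = -78.28 - j1.776 V.
Step 5 — Ohm's law: I = V / Z_total = (-78.28 - j1.776) / (13.7 - j1.238e+04) = 0.0001365 - j0.006325 A.
Step 6 — Convert to polar: |I| = 0.006327 A, ∠I = -88.8°.

I = 0.006327∠-88.8° A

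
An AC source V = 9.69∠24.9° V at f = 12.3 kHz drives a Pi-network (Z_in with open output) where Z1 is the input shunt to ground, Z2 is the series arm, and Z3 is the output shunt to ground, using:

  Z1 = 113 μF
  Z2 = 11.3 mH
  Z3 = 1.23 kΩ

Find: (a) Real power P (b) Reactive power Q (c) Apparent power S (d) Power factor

Step 1 — Angular frequency: ω = 2π·f = 2π·1.23e+04 = 7.728e+04 rad/s.
Step 2 — Component impedances:
  Z1: Z = 1/(jωC) = -j/(ω·C) = 0 - j0.1145 Ω
  Z2: Z = jωL = j·7.728e+04·0.0113 = 0 + j873.3 Ω
  Z3: Z = R = 1230 Ω
Step 3 — With open output, the series arm Z2 and the output shunt Z3 appear in series to ground: Z2 + Z3 = 1230 + j873.3 Ω.
Step 4 — Parallel with input shunt Z1: Z_in = Z1 || (Z2 + Z3) = 7.088e-06 - j0.1145 Ω = 0.1145∠-90.0° Ω.
Step 5 — Source phasor: V = 9.69∠24.9° V = 8.789 + j4.08 V.
Step 6 — Current: I = V / Z = -35.62 + j76.76 A = 84.62∠114.9° A.
Step 7 — Complex power: S = V·I* = 0.05075 - j820 VA.
Step 8 — Real power: P = Re(S) = 0.05075 W.
Step 9 — Reactive power: Q = Im(S) = -820 VAR.
Step 10 — Apparent power: |S| = 820 VA.
Step 11 — Power factor: PF = P/|S| = 6.19e-05 (leading).

(a) P = 0.05075 W  (b) Q = -820 VAR  (c) S = 820 VA  (d) PF = 6.19e-05 (leading)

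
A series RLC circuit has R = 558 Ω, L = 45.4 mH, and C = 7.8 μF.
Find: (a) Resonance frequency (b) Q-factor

Step 1 — Resonance condition Im(Z)=0 gives ω₀ = 1/√(LC).
Step 2 — ω₀ = 1/√(0.0454·7.8e-06) = 1680 rad/s.
Step 3 — f₀ = ω₀/(2π) = 267.5 Hz.
Step 4 — Series Q: Q = ω₀L/R = 1680·0.0454/558 = 0.1367.

(a) f₀ = 267.5 Hz  (b) Q = 0.1367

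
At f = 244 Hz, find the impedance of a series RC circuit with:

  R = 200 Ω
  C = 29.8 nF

Step 1 — Angular frequency: ω = 2π·f = 2π·244 = 1533 rad/s.
Step 2 — Component impedances:
  R: Z = R = 200 Ω
  C: Z = 1/(jωC) = -j/(ω·C) = 0 - j2.189e+04 Ω
Step 3 — Series combination: Z_total = R + C = 200 - j2.189e+04 Ω = 2.189e+04∠-89.5° Ω.

Z = 200 - j2.189e+04 Ω = 2.189e+04∠-89.5° Ω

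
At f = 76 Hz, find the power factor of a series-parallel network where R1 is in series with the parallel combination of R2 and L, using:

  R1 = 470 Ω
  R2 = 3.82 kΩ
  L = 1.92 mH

Step 1 — Angular frequency: ω = 2π·f = 2π·76 = 477.5 rad/s.
Step 2 — Component impedances:
  R1: Z = R = 470 Ω
  R2: Z = R = 3820 Ω
  L: Z = jωL = j·477.5·0.00192 = 0 + j0.9168 Ω
Step 3 — Parallel branch: R2 || L = 1/(1/R2 + 1/L) = 0.0002201 + j0.9168 Ω.
Step 4 — Series with R1: Z_total = R1 + (R2 || L) = 470 + j0.9168 Ω = 470∠0.1° Ω.
Step 5 — Power factor: PF = cos(φ) = Re(Z)/|Z| = 470/470 = 1.
Step 6 — Type: Im(Z) = 0.9168 ⇒ lagging (phase φ = 0.1°).

PF = 1 (lagging, φ = 0.1°)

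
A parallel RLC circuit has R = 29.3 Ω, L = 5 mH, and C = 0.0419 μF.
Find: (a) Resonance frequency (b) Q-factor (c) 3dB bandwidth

Step 1 — Resonance: ω₀ = 1/√(LC) = 1/√(0.005·4.19e-08) = 6.909e+04 rad/s.
Step 2 — f₀ = ω₀/(2π) = 1.1e+04 Hz.
Step 3 — Parallel Q: Q = R/(ω₀L) = 29.3/(6.909e+04·0.005) = 0.08482.
Step 4 — Bandwidth: Δω = ω₀/Q = 8.146e+05 rad/s; BW = Δω/(2π) = 1.296e+05 Hz.

(a) f₀ = 1.1e+04 Hz  (b) Q = 0.08482  (c) BW = 1.296e+05 Hz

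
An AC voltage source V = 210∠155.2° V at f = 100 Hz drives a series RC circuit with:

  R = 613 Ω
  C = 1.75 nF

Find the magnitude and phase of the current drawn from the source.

Step 1 — Angular frequency: ω = 2π·f = 2π·100 = 628.3 rad/s.
Step 2 — Component impedances:
  R: Z = R = 613 Ω
  C: Z = 1/(jωC) = -j/(ω·C) = 0 - j9.095e+05 Ω
Step 3 — Series combination: Z_total = R + C = 613 - j9.095e+05 Ω = 9.095e+05∠-90.0° Ω.
Step 4 — Source phasor: V = 210∠155.2° V = -190.6 + j88.08 V.
Step 5 — Ohm's law: I = V / Z_total = (-190.6 + j88.08) / (613 - j9.095e+05) = -9.7e-05 - j0.0002095 A.
Step 6 — Convert to polar: |I| = 0.0002309 A, ∠I = -114.8°.

I = 0.0002309∠-114.8° A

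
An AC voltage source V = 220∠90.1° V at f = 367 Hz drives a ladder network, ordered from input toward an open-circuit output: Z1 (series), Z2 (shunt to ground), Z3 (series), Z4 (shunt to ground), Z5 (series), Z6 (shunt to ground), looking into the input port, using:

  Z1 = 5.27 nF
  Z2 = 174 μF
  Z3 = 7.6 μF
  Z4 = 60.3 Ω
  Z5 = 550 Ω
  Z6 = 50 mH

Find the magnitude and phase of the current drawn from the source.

Step 1 — Angular frequency: ω = 2π·f = 2π·367 = 2306 rad/s.
Step 2 — Component impedances:
  Z1: Z = 1/(jωC) = -j/(ω·C) = 0 - j8.229e+04 Ω
  Z2: Z = 1/(jωC) = -j/(ω·C) = 0 - j2.492 Ω
  Z3: Z = 1/(jωC) = -j/(ω·C) = 0 - j57.06 Ω
  Z4: Z = R = 60.3 Ω
  Z5: Z = R = 550 Ω
  Z6: Z = jωL = j·2306·0.05 = 0 + j115.3 Ω
Step 3 — Ladder network (open output): work backward from the far end, alternating series and parallel combinations. Z_in = 0.05299 - j8.229e+04 Ω = 8.229e+04∠-90.0° Ω.
Step 4 — Source phasor: V = 220∠90.1° V = -0.384 + j220 V.
Step 5 — Ohm's law: I = V / Z_total = (-0.384 + j220) / (0.05299 - j8.229e+04) = -0.002673 - j4.664e-06 A.
Step 6 — Convert to polar: |I| = 0.002673 A, ∠I = -179.9°.

I = 0.002673∠-179.9° A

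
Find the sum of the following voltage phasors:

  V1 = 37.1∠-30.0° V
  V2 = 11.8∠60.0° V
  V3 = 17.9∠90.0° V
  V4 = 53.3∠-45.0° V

Step 1 — Convert each phasor to rectangular form:
  V1 = 37.1·(cos(-30.0°) + j·sin(-30.0°)) = 32.13 - j18.55 V
  V2 = 11.8·(cos(60.0°) + j·sin(60.0°)) = 5.9 + j10.22 V
  V3 = 17.9·(cos(90.0°) + j·sin(90.0°)) = 0 + j17.9 V
  V4 = 53.3·(cos(-45.0°) + j·sin(-45.0°)) = 37.69 - j37.69 V
Step 2 — Sum components: V_total = 75.72 - j28.12 V.
Step 3 — Convert to polar: |V_total| = 80.77 V, ∠V_total = -20.4°.

V_total = 80.77∠-20.4° V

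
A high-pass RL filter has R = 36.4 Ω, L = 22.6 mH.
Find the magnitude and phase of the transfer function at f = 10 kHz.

Step 1 — Angular frequency: ω = 2π·1e+04 = 6.283e+04 rad/s.
Step 2 — Transfer function: H(jω) = jωL/(R + jωL).
Step 3 — Numerator jωL = j·1420; denominator R + jωL = 36.4 + j1420.
Step 4 — H = 0.9993 + j0.02562.
Step 5 — Magnitude: |H| = 0.9997 (-0.0 dB); phase: φ = 1.5°.

|H| = 0.9997 (-0.0 dB), φ = 1.5°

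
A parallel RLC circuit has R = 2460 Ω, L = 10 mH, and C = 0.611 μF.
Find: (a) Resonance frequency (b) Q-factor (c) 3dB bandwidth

Step 1 — Resonance: ω₀ = 1/√(LC) = 1/√(0.01·6.11e-07) = 1.279e+04 rad/s.
Step 2 — f₀ = ω₀/(2π) = 2036 Hz.
Step 3 — Parallel Q: Q = R/(ω₀L) = 2460/(1.279e+04·0.01) = 19.23.
Step 4 — Bandwidth: Δω = ω₀/Q = 665.3 rad/s; BW = Δω/(2π) = 105.9 Hz.

(a) f₀ = 2036 Hz  (b) Q = 19.23  (c) BW = 105.9 Hz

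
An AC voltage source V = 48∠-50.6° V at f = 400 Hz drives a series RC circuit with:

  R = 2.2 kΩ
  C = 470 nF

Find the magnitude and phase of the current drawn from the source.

Step 1 — Angular frequency: ω = 2π·f = 2π·400 = 2513 rad/s.
Step 2 — Component impedances:
  R: Z = R = 2200 Ω
  C: Z = 1/(jωC) = -j/(ω·C) = 0 - j846.6 Ω
Step 3 — Series combination: Z_total = R + C = 2200 - j846.6 Ω = 2357∠-21.0° Ω.
Step 4 — Source phasor: V = 48∠-50.6° V = 30.47 - j37.09 V.
Step 5 — Ohm's law: I = V / Z_total = (30.47 - j37.09) / (2200 - j846.6) = 0.01771 - j0.01004 A.
Step 6 — Convert to polar: |I| = 0.02036 A, ∠I = -29.6°.

I = 0.02036∠-29.6° A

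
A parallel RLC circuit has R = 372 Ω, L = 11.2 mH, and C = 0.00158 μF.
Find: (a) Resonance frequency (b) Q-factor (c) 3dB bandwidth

Step 1 — Resonance: ω₀ = 1/√(LC) = 1/√(0.0112·1.58e-09) = 2.377e+05 rad/s.
Step 2 — f₀ = ω₀/(2π) = 3.783e+04 Hz.
Step 3 — Parallel Q: Q = R/(ω₀L) = 372/(2.377e+05·0.0112) = 0.1397.
Step 4 — Bandwidth: Δω = ω₀/Q = 1.701e+06 rad/s; BW = Δω/(2π) = 2.708e+05 Hz.

(a) f₀ = 3.783e+04 Hz  (b) Q = 0.1397  (c) BW = 2.708e+05 Hz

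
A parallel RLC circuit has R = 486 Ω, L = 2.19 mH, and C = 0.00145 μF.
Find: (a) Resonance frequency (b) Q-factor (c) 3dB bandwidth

Step 1 — Resonance: ω₀ = 1/√(LC) = 1/√(0.00219·1.45e-09) = 5.612e+05 rad/s.
Step 2 — f₀ = ω₀/(2π) = 8.931e+04 Hz.
Step 3 — Parallel Q: Q = R/(ω₀L) = 486/(5.612e+05·0.00219) = 0.3955.
Step 4 — Bandwidth: Δω = ω₀/Q = 1.419e+06 rad/s; BW = Δω/(2π) = 2.258e+05 Hz.

(a) f₀ = 8.931e+04 Hz  (b) Q = 0.3955  (c) BW = 2.258e+05 Hz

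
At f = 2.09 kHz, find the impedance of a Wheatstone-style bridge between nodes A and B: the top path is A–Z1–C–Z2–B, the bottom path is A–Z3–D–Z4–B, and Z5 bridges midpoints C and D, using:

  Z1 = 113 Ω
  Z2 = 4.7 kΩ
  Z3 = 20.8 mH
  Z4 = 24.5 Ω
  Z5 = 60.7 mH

Step 1 — Angular frequency: ω = 2π·f = 2π·2090 = 1.313e+04 rad/s.
Step 2 — Component impedances:
  Z1: Z = R = 113 Ω
  Z2: Z = R = 4700 Ω
  Z3: Z = jωL = j·1.313e+04·0.0208 = 0 + j273.1 Ω
  Z4: Z = R = 24.5 Ω
  Z5: Z = jωL = j·1.313e+04·0.0607 = 0 + j797.1 Ω
Step 3 — Bridge requires nodal analysis (the Z5 bridge couples midpoints C and D, so the two paths cannot be reduced to a simple series/parallel combination). Setting node B to ground and injecting 1 A at node A, the 3-node admittance system at A, C, D solves to V_A = Z_AB = 40.21 + j203.6 Ω = 207.5∠78.8° Ω.

Z = 40.21 + j203.6 Ω = 207.5∠78.8° Ω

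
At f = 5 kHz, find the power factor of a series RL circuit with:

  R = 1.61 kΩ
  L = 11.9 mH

Step 1 — Angular frequency: ω = 2π·f = 2π·5000 = 3.142e+04 rad/s.
Step 2 — Component impedances:
  R: Z = R = 1610 Ω
  L: Z = jωL = j·3.142e+04·0.0119 = 0 + j373.8 Ω
Step 3 — Series combination: Z_total = R + L = 1610 + j373.8 Ω = 1653∠13.1° Ω.
Step 4 — Power factor: PF = cos(φ) = Re(Z)/|Z| = 1610/1652.8 = 0.9741.
Step 5 — Type: Im(Z) = 373.8 ⇒ lagging (phase φ = 13.1°).

PF = 0.9741 (lagging, φ = 13.1°)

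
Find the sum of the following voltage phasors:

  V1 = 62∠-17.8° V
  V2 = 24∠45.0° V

Step 1 — Convert each phasor to rectangular form:
  V1 = 62·(cos(-17.8°) + j·sin(-17.8°)) = 59.03 - j18.95 V
  V2 = 24·(cos(45.0°) + j·sin(45.0°)) = 16.97 + j16.97 V
Step 2 — Sum components: V_total = 76 - j1.983 V.
Step 3 — Convert to polar: |V_total| = 76.03 V, ∠V_total = -1.5°.

V_total = 76.03∠-1.5° V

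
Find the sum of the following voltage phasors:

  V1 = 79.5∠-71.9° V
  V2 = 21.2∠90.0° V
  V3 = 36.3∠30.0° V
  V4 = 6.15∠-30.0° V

Step 1 — Convert each phasor to rectangular form:
  V1 = 79.5·(cos(-71.9°) + j·sin(-71.9°)) = 24.7 - j75.57 V
  V2 = 21.2·(cos(90.0°) + j·sin(90.0°)) = 0 + j21.2 V
  V3 = 36.3·(cos(30.0°) + j·sin(30.0°)) = 31.44 + j18.15 V
  V4 = 6.15·(cos(-30.0°) + j·sin(-30.0°)) = 5.326 - j3.075 V
Step 2 — Sum components: V_total = 61.46 - j39.29 V.
Step 3 — Convert to polar: |V_total| = 72.95 V, ∠V_total = -32.6°.

V_total = 72.95∠-32.6° V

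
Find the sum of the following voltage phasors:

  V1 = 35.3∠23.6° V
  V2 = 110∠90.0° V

Step 1 — Convert each phasor to rectangular form:
  V1 = 35.3·(cos(23.6°) + j·sin(23.6°)) = 32.35 + j14.13 V
  V2 = 110·(cos(90.0°) + j·sin(90.0°)) = 0 + j110 V
Step 2 — Sum components: V_total = 32.35 + j124.1 V.
Step 3 — Convert to polar: |V_total| = 128.3 V, ∠V_total = 75.4°.

V_total = 128.3∠75.4° V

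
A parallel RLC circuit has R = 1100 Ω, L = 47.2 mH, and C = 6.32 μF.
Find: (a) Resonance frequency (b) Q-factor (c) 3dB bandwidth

Step 1 — Resonance: ω₀ = 1/√(LC) = 1/√(0.0472·6.32e-06) = 1831 rad/s.
Step 2 — f₀ = ω₀/(2π) = 291.4 Hz.
Step 3 — Parallel Q: Q = R/(ω₀L) = 1100/(1831·0.0472) = 12.73.
Step 4 — Bandwidth: Δω = ω₀/Q = 143.8 rad/s; BW = Δω/(2π) = 22.89 Hz.

(a) f₀ = 291.4 Hz  (b) Q = 12.73  (c) BW = 22.89 Hz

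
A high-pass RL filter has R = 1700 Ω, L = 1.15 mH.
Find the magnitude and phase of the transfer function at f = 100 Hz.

Step 1 — Angular frequency: ω = 2π·100 = 628.3 rad/s.
Step 2 — Transfer function: H(jω) = jωL/(R + jωL).
Step 3 — Numerator jωL = j·0.7226; denominator R + jωL = 1700 + j0.7226.
Step 4 — H = 1.807e-07 + j0.000425.
Step 5 — Magnitude: |H| = 0.000425 (-67.4 dB); phase: φ = 90.0°.

|H| = 0.000425 (-67.4 dB), φ = 90.0°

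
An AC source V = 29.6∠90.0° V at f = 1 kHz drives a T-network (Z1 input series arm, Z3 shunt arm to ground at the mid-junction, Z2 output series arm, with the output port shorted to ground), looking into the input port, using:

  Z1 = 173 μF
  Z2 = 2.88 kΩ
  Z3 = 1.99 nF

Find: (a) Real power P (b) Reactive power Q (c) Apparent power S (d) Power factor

Step 1 — Angular frequency: ω = 2π·f = 2π·1000 = 6283 rad/s.
Step 2 — Component impedances:
  Z1: Z = 1/(jωC) = -j/(ω·C) = 0 - j0.92 Ω
  Z2: Z = R = 2880 Ω
  Z3: Z = 1/(jωC) = -j/(ω·C) = 0 - j7.998e+04 Ω
Step 3 — With the output port shorted to ground, the output series arm Z2 runs from the junction to ground; the shunt arm Z3 also runs from the junction to ground. They appear in parallel: Z3 || Z2 = 2876 - j103.6 Ω.
Step 4 — Series with input arm Z1: Z_in = Z1 + (Z3 || Z2) = 2876 - j104.5 Ω = 2878∠-2.1° Ω.
Step 5 — Source phasor: V = 29.6∠90.0° V = 0 + j29.6 V.
Step 6 — Current: I = V / Z = -0.0003734 + j0.01028 A = 0.01028∠92.1° A.
Step 7 — Complex power: S = V·I* = 0.3042 - j0.01105 VA.
Step 8 — Real power: P = Re(S) = 0.3042 W.
Step 9 — Reactive power: Q = Im(S) = -0.01105 VAR.
Step 10 — Apparent power: |S| = 0.3044 VA.
Step 11 — Power factor: PF = P/|S| = 0.9993 (leading).

(a) P = 0.3042 W  (b) Q = -0.01105 VAR  (c) S = 0.3044 VA  (d) PF = 0.9993 (leading)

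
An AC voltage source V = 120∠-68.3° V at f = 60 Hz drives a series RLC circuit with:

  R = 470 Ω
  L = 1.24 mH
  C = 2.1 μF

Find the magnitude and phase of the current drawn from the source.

Step 1 — Angular frequency: ω = 2π·f = 2π·60 = 377 rad/s.
Step 2 — Component impedances:
  R: Z = R = 470 Ω
  L: Z = jωL = j·377·0.00124 = 0 + j0.4675 Ω
  C: Z = 1/(jωC) = -j/(ω·C) = 0 - j1263 Ω
Step 3 — Series combination: Z_total = R + L + C = 470 - j1263 Ω = 1347∠-69.6° Ω.
Step 4 — Source phasor: V = 120∠-68.3° V = 44.37 - j111.5 V.
Step 5 — Ohm's law: I = V / Z_total = (44.37 - j111.5) / (470 - j1263) = 0.08904 + j0.001995 A.
Step 6 — Convert to polar: |I| = 0.08907 A, ∠I = 1.3°.

I = 0.08907∠1.3° A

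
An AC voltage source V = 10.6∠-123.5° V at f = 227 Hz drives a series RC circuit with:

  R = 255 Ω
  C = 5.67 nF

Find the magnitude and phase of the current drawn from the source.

Step 1 — Angular frequency: ω = 2π·f = 2π·227 = 1426 rad/s.
Step 2 — Component impedances:
  R: Z = R = 255 Ω
  C: Z = 1/(jωC) = -j/(ω·C) = 0 - j1.237e+05 Ω
Step 3 — Series combination: Z_total = R + C = 255 - j1.237e+05 Ω = 1.237e+05∠-89.9° Ω.
Step 4 — Source phasor: V = 10.6∠-123.5° V = -5.851 - j8.839 V.
Step 5 — Ohm's law: I = V / Z_total = (-5.851 - j8.839) / (255 - j1.237e+05) = 7.138e-05 - j4.746e-05 A.
Step 6 — Convert to polar: |I| = 8.572e-05 A, ∠I = -33.6°.

I = 8.572e-05∠-33.6° A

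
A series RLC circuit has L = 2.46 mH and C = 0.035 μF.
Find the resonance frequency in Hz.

Step 1 — Resonance condition Im(Z)=0 gives ω₀ = 1/√(LC).
Step 2 — ω₀ = 1/√(0.00246·3.5e-08) = 1.078e+05 rad/s.
Step 3 — f₀ = ω₀/(2π) = 1.715e+04 Hz.

f₀ = 1.715e+04 Hz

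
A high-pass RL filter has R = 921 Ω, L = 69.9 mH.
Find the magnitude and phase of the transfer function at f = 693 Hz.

Step 1 — Angular frequency: ω = 2π·693 = 4354 rad/s.
Step 2 — Transfer function: H(jω) = jωL/(R + jωL).
Step 3 — Numerator jωL = j·304.4; denominator R + jωL = 921 + j304.4.
Step 4 — H = 0.09846 + j0.2979.
Step 5 — Magnitude: |H| = 0.3138 (-10.1 dB); phase: φ = 71.7°.

|H| = 0.3138 (-10.1 dB), φ = 71.7°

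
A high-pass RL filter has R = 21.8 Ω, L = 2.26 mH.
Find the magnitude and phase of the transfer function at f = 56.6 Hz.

Step 1 — Angular frequency: ω = 2π·56.6 = 355.6 rad/s.
Step 2 — Transfer function: H(jω) = jωL/(R + jωL).
Step 3 — Numerator jωL = j·0.8037; denominator R + jωL = 21.8 + j0.8037.
Step 4 — H = 0.001357 + j0.03682.
Step 5 — Magnitude: |H| = 0.03684 (-28.7 dB); phase: φ = 87.9°.

|H| = 0.03684 (-28.7 dB), φ = 87.9°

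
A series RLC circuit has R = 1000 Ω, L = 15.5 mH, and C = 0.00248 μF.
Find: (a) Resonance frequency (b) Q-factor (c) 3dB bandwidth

Step 1 — Resonance: ω₀ = 1/√(LC) = 1/√(0.0155·2.48e-09) = 1.613e+05 rad/s.
Step 2 — f₀ = ω₀/(2π) = 2.567e+04 Hz.
Step 3 — Series Q: Q = ω₀L/R = 1.613e+05·0.0155/1000 = 2.5.
Step 4 — Bandwidth: Δω = ω₀/Q = 6.452e+04 rad/s; BW = Δω/(2π) = 1.027e+04 Hz.

(a) f₀ = 2.567e+04 Hz  (b) Q = 2.5  (c) BW = 1.027e+04 Hz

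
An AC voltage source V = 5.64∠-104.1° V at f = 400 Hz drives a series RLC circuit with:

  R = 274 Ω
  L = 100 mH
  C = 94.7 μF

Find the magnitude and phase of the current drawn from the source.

Step 1 — Angular frequency: ω = 2π·f = 2π·400 = 2513 rad/s.
Step 2 — Component impedances:
  R: Z = R = 274 Ω
  L: Z = jωL = j·2513·0.1 = 0 + j251.3 Ω
  C: Z = 1/(jωC) = -j/(ω·C) = 0 - j4.202 Ω
Step 3 — Series combination: Z_total = R + L + C = 274 + j247.1 Ω = 369∠42.0° Ω.
Step 4 — Source phasor: V = 5.64∠-104.1° V = -1.374 - j5.47 V.
Step 5 — Ohm's law: I = V / Z_total = (-1.374 - j5.47) / (274 + j247.1) = -0.01269 - j0.008515 A.
Step 6 — Convert to polar: |I| = 0.01529 A, ∠I = -146.1°.

I = 0.01529∠-146.1° A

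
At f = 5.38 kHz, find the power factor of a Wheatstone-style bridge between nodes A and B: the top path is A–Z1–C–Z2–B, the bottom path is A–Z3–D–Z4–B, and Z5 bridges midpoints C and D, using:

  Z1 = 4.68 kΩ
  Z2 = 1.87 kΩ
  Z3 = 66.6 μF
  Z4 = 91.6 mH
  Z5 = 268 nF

Step 1 — Angular frequency: ω = 2π·f = 2π·5380 = 3.38e+04 rad/s.
Step 2 — Component impedances:
  Z1: Z = R = 4680 Ω
  Z2: Z = R = 1870 Ω
  Z3: Z = 1/(jωC) = -j/(ω·C) = 0 - j0.4442 Ω
  Z4: Z = jωL = j·3.38e+04·0.0916 = 0 + j3096 Ω
  Z5: Z = 1/(jωC) = -j/(ω·C) = 0 - j110.4 Ω
Step 3 — Bridge requires nodal analysis (the Z5 bridge couples midpoints C and D, so the two paths cannot be reduced to a simple series/parallel combination). Setting node B to ground and injecting 1 A at node A, the 3-node admittance system at A, C, D solves to V_A = Z_AB = 1445 + j791.5 Ω = 1648∠28.7° Ω.
Step 4 — Power factor: PF = cos(φ) = Re(Z)/|Z| = 1445.2/1647.7 = 0.8771.
Step 5 — Type: Im(Z) = 791.5 ⇒ lagging (phase φ = 28.7°).

PF = 0.8771 (lagging, φ = 28.7°)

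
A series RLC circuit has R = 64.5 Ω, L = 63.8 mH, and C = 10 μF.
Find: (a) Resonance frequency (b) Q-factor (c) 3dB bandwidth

Step 1 — Resonance condition Im(Z)=0 gives ω₀ = 1/√(LC).
Step 2 — ω₀ = 1/√(0.0638·1e-05) = 1252 rad/s.
Step 3 — f₀ = ω₀/(2π) = 199.3 Hz.
Step 4 — Series Q: Q = ω₀L/R = 1252·0.0638/64.5 = 1.238.
Step 5 — 3dB bandwidth: Δω = ω₀/Q = 1011 rad/s; BW = Δω/(2π) = 160.9 Hz.

(a) f₀ = 199.3 Hz  (b) Q = 1.238  (c) BW = 160.9 Hz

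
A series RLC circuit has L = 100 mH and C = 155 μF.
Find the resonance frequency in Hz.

Step 1 — Resonance condition Im(Z)=0 gives ω₀ = 1/√(LC).
Step 2 — ω₀ = 1/√(0.1·0.000155) = 254 rad/s.
Step 3 — f₀ = ω₀/(2π) = 40.43 Hz.

f₀ = 40.43 Hz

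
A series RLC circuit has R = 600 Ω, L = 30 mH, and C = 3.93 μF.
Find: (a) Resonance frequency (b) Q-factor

Step 1 — Resonance condition Im(Z)=0 gives ω₀ = 1/√(LC).
Step 2 — ω₀ = 1/√(0.03·3.93e-06) = 2912 rad/s.
Step 3 — f₀ = ω₀/(2π) = 463.5 Hz.
Step 4 — Series Q: Q = ω₀L/R = 2912·0.03/600 = 0.1456.

(a) f₀ = 463.5 Hz  (b) Q = 0.1456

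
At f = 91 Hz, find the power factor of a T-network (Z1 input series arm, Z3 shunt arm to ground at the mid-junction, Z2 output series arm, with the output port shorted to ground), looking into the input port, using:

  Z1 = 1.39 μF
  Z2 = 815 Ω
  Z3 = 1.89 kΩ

Step 1 — Angular frequency: ω = 2π·f = 2π·91 = 571.8 rad/s.
Step 2 — Component impedances:
  Z1: Z = 1/(jωC) = -j/(ω·C) = 0 - j1258 Ω
  Z2: Z = R = 815 Ω
  Z3: Z = R = 1890 Ω
Step 3 — With the output port shorted to ground, the output series arm Z2 runs from the junction to ground; the shunt arm Z3 also runs from the junction to ground. They appear in parallel: Z3 || Z2 = 569.4 Ω.
Step 4 — Series with input arm Z1: Z_in = Z1 + (Z3 || Z2) = 569.4 - j1258 Ω = 1381∠-65.6° Ω.
Step 5 — Power factor: PF = cos(φ) = Re(Z)/|Z| = 569.4/1381 = 0.4123.
Step 6 — Type: Im(Z) = -1258 ⇒ leading (phase φ = -65.6°).

PF = 0.4123 (leading, φ = -65.6°)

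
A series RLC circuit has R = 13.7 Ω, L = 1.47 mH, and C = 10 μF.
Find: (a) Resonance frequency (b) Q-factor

Step 1 — Resonance condition Im(Z)=0 gives ω₀ = 1/√(LC).
Step 2 — ω₀ = 1/√(0.00147·1e-05) = 8248 rad/s.
Step 3 — f₀ = ω₀/(2π) = 1313 Hz.
Step 4 — Series Q: Q = ω₀L/R = 8248·0.00147/13.7 = 0.885.

(a) f₀ = 1313 Hz  (b) Q = 0.885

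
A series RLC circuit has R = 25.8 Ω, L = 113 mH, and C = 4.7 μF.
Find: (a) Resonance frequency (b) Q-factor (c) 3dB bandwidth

Step 1 — Resonance condition Im(Z)=0 gives ω₀ = 1/√(LC).
Step 2 — ω₀ = 1/√(0.113·4.7e-06) = 1372 rad/s.
Step 3 — f₀ = ω₀/(2π) = 218.4 Hz.
Step 4 — Series Q: Q = ω₀L/R = 1372·0.113/25.8 = 6.01.
Step 5 — 3dB bandwidth: Δω = ω₀/Q = 228.3 rad/s; BW = Δω/(2π) = 36.34 Hz.

(a) f₀ = 218.4 Hz  (b) Q = 6.01  (c) BW = 36.34 Hz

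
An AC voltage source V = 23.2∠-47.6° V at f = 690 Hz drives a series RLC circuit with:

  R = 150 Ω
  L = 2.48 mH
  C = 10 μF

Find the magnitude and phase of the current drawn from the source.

Step 1 — Angular frequency: ω = 2π·f = 2π·690 = 4335 rad/s.
Step 2 — Component impedances:
  R: Z = R = 150 Ω
  L: Z = jωL = j·4335·0.00248 = 0 + j10.75 Ω
  C: Z = 1/(jωC) = -j/(ω·C) = 0 - j23.07 Ω
Step 3 — Series combination: Z_total = R + L + C = 150 - j12.31 Ω = 150.5∠-4.7° Ω.
Step 4 — Source phasor: V = 23.2∠-47.6° V = 15.64 - j17.13 V.
Step 5 — Ohm's law: I = V / Z_total = (15.64 - j17.13) / (150 - j12.31) = 0.1129 - j0.1049 A.
Step 6 — Convert to polar: |I| = 0.1541 A, ∠I = -42.9°.

I = 0.1541∠-42.9° A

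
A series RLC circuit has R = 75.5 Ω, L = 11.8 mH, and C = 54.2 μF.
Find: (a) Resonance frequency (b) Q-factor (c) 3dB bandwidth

Step 1 — Resonance condition Im(Z)=0 gives ω₀ = 1/√(LC).
Step 2 — ω₀ = 1/√(0.0118·5.42e-05) = 1250 rad/s.
Step 3 — f₀ = ω₀/(2π) = 199 Hz.
Step 4 — Series Q: Q = ω₀L/R = 1250·0.0118/75.5 = 0.1954.
Step 5 — 3dB bandwidth: Δω = ω₀/Q = 6398 rad/s; BW = Δω/(2π) = 1018 Hz.

(a) f₀ = 199 Hz  (b) Q = 0.1954  (c) BW = 1018 Hz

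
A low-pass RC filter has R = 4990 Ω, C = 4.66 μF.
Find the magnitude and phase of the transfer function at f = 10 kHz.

Step 1 — Angular frequency: ω = 2π·1e+04 = 6.283e+04 rad/s.
Step 2 — Transfer function: H(jω) = 1/(1 + jωRC).
Step 3 — Denominator: 1 + jωRC = 1 + j·6.283e+04·4990·4.66e-06 = 1 + j1461.
Step 4 — H = 4.685e-07 - j0.0006844.
Step 5 — Magnitude: |H| = 0.0006844 (-63.3 dB); phase: φ = -90.0°.

|H| = 0.0006844 (-63.3 dB), φ = -90.0°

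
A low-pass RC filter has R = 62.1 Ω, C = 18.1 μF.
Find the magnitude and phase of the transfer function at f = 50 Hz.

Step 1 — Angular frequency: ω = 2π·50 = 314.2 rad/s.
Step 2 — Transfer function: H(jω) = 1/(1 + jωRC).
Step 3 — Denominator: 1 + jωRC = 1 + j·314.2·62.1·1.81e-05 = 1 + j0.3531.
Step 4 — H = 0.8891 - j0.314.
Step 5 — Magnitude: |H| = 0.9429 (-0.5 dB); phase: φ = -19.4°.

|H| = 0.9429 (-0.5 dB), φ = -19.4°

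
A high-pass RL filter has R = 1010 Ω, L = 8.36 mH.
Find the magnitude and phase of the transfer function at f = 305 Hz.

Step 1 — Angular frequency: ω = 2π·305 = 1916 rad/s.
Step 2 — Transfer function: H(jω) = jωL/(R + jωL).
Step 3 — Numerator jωL = j·16.02; denominator R + jωL = 1010 + j16.02.
Step 4 — H = 0.0002515 + j0.01586.
Step 5 — Magnitude: |H| = 0.01586 (-36.0 dB); phase: φ = 89.1°.

|H| = 0.01586 (-36.0 dB), φ = 89.1°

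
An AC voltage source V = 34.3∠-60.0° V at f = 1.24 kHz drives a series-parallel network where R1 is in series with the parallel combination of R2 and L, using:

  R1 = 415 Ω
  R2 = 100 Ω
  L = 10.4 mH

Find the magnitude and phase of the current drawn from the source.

Step 1 — Angular frequency: ω = 2π·f = 2π·1240 = 7791 rad/s.
Step 2 — Component impedances:
  R1: Z = R = 415 Ω
  R2: Z = R = 100 Ω
  L: Z = jωL = j·7791·0.0104 = 0 + j81.03 Ω
Step 3 — Parallel branch: R2 || L = 1/(1/R2 + 1/L) = 39.63 + j48.91 Ω.
Step 4 — Series with R1: Z_total = R1 + (R2 || L) = 454.6 + j48.91 Ω = 457.3∠6.1° Ω.
Step 5 — Source phasor: V = 34.3∠-60.0° V = 17.15 - j29.7 V.
Step 6 — Ohm's law: I = V / Z_total = (17.15 - j29.7) / (454.6 + j48.91) = 0.03034 - j0.0686 A.
Step 7 — Convert to polar: |I| = 0.07501 A, ∠I = -66.1°.

I = 0.07501∠-66.1° A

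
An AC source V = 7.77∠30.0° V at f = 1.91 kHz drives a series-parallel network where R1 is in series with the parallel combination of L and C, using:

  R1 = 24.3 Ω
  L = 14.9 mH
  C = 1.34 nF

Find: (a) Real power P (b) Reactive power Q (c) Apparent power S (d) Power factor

Step 1 — Angular frequency: ω = 2π·f = 2π·1910 = 1.2e+04 rad/s.
Step 2 — Component impedances:
  R1: Z = R = 24.3 Ω
  L: Z = jωL = j·1.2e+04·0.0149 = 0 + j178.8 Ω
  C: Z = 1/(jωC) = -j/(ω·C) = 0 - j6.218e+04 Ω
Step 3 — Parallel branch: L || C = 1/(1/L + 1/C) = 0 + j179.3 Ω.
Step 4 — Series with R1: Z_total = R1 + (L || C) = 24.3 + j179.3 Ω = 181∠82.3° Ω.
Step 5 — Source phasor: V = 7.77∠30.0° V = 6.729 + j3.885 V.
Step 6 — Current: I = V / Z = 0.02627 - j0.03396 A = 0.04294∠-52.3° A.
Step 7 — Complex power: S = V·I* = 0.0448 + j0.3306 VA.
Step 8 — Real power: P = Re(S) = 0.0448 W.
Step 9 — Reactive power: Q = Im(S) = 0.3306 VAR.
Step 10 — Apparent power: |S| = 0.3336 VA.
Step 11 — Power factor: PF = P/|S| = 0.1343 (lagging).

(a) P = 0.0448 W  (b) Q = 0.3306 VAR  (c) S = 0.3336 VA  (d) PF = 0.1343 (lagging)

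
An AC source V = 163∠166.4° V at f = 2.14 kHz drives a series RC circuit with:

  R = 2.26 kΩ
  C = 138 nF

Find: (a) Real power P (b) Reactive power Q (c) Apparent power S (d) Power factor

Step 1 — Angular frequency: ω = 2π·f = 2π·2140 = 1.345e+04 rad/s.
Step 2 — Component impedances:
  R: Z = R = 2260 Ω
  C: Z = 1/(jωC) = -j/(ω·C) = 0 - j538.9 Ω
Step 3 — Series combination: Z_total = R + C = 2260 - j538.9 Ω = 2323∠-13.4° Ω.
Step 4 — Source phasor: V = 163∠166.4° V = -158.4 + j38.33 V.
Step 5 — Current: I = V / Z = -0.07016 + j0.0002297 A = 0.07016∠179.8° A.
Step 6 — Complex power: S = V·I* = 11.12 - j2.653 VA.
Step 7 — Real power: P = Re(S) = 11.12 W.
Step 8 — Reactive power: Q = Im(S) = -2.653 VAR.
Step 9 — Apparent power: |S| = 11.44 VA.
Step 10 — Power factor: PF = P/|S| = 0.9727 (leading).

(a) P = 11.12 W  (b) Q = -2.653 VAR  (c) S = 11.44 VA  (d) PF = 0.9727 (leading)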